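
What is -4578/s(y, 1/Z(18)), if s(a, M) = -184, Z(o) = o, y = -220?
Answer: 2289/92 ≈ 24.880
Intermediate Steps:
-4578/s(y, 1/Z(18)) = -4578/(-184) = -4578*(-1/184) = 2289/92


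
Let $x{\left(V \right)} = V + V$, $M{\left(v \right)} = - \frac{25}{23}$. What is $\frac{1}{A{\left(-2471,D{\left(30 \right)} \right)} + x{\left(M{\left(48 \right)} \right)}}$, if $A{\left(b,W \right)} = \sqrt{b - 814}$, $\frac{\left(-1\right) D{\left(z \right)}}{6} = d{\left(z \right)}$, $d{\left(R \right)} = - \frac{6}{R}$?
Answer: $- \frac{230}{348053} - \frac{1587 i \sqrt{365}}{1740265} \approx -0.00066082 - 0.017422 i$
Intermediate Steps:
$M{\left(v \right)} = - \frac{25}{23}$ ($M{\left(v \right)} = \left(-25\right) \frac{1}{23} = - \frac{25}{23}$)
$D{\left(z \right)} = \frac{36}{z}$ ($D{\left(z \right)} = - 6 \left(- \frac{6}{z}\right) = \frac{36}{z}$)
$A{\left(b,W \right)} = \sqrt{-814 + b}$
$x{\left(V \right)} = 2 V$
$\frac{1}{A{\left(-2471,D{\left(30 \right)} \right)} + x{\left(M{\left(48 \right)} \right)}} = \frac{1}{\sqrt{-814 - 2471} + 2 \left(- \frac{25}{23}\right)} = \frac{1}{\sqrt{-3285} - \frac{50}{23}} = \frac{1}{3 i \sqrt{365} - \frac{50}{23}} = \frac{1}{- \frac{50}{23} + 3 i \sqrt{365}}$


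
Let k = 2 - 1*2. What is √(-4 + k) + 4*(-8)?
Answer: -32 + 2*I ≈ -32.0 + 2.0*I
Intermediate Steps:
k = 0 (k = 2 - 2 = 0)
√(-4 + k) + 4*(-8) = √(-4 + 0) + 4*(-8) = √(-4) - 32 = 2*I - 32 = -32 + 2*I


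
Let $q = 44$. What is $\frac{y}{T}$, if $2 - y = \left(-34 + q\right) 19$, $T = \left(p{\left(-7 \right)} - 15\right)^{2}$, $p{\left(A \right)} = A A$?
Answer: $- \frac{47}{289} \approx -0.16263$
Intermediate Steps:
$p{\left(A \right)} = A^{2}$
$T = 1156$ ($T = \left(\left(-7\right)^{2} - 15\right)^{2} = \left(49 - 15\right)^{2} = 34^{2} = 1156$)
$y = -188$ ($y = 2 - \left(-34 + 44\right) 19 = 2 - 10 \cdot 19 = 2 - 190 = -188$)
$\frac{y}{T} = - \frac{188}{1156} = \left(-188\right) \frac{1}{1156} = - \frac{47}{289}$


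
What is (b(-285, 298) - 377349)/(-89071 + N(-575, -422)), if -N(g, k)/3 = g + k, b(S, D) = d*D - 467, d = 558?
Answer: 52883/21520 ≈ 2.4574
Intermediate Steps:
b(S, D) = -467 + 558*D (b(S, D) = 558*D - 467 = -467 + 558*D)
N(g, k) = -3*g - 3*k (N(g, k) = -3*(g + k) = -3*g - 3*k)
(b(-285, 298) - 377349)/(-89071 + N(-575, -422)) = ((-467 + 558*298) - 377349)/(-89071 + (-3*(-575) - 3*(-422))) = ((-467 + 166284) - 377349)/(-89071 + (1725 + 1266)) = (165817 - 377349)/(-89071 + 2991) = -211532/(-86080) = -211532*(-1/86080) = 52883/21520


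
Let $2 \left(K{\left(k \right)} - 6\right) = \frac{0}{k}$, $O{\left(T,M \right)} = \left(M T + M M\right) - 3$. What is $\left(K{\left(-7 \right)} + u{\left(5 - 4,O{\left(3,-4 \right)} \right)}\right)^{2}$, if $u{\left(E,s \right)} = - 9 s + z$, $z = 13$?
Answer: $100$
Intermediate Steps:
$O{\left(T,M \right)} = -3 + M^{2} + M T$ ($O{\left(T,M \right)} = \left(M T + M^{2}\right) - 3 = \left(M^{2} + M T\right) - 3 = -3 + M^{2} + M T$)
$K{\left(k \right)} = 6$ ($K{\left(k \right)} = 6 + \frac{0 \frac{1}{k}}{2} = 6 + \frac{1}{2} \cdot 0 = 6 + 0 = 6$)
$u{\left(E,s \right)} = 13 - 9 s$ ($u{\left(E,s \right)} = - 9 s + 13 = 13 - 9 s$)
$\left(K{\left(-7 \right)} + u{\left(5 - 4,O{\left(3,-4 \right)} \right)}\right)^{2} = \left(6 + \left(13 - 9 \left(-3 + \left(-4\right)^{2} - 12\right)\right)\right)^{2} = \left(6 + \left(13 - 9 \left(-3 + 16 - 12\right)\right)\right)^{2} = \left(6 + \left(13 - 9\right)\right)^{2} = \left(6 + 4\right)^{2} = 10^{2} = 100$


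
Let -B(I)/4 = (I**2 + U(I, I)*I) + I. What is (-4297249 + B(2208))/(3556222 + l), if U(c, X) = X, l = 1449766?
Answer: -43308193/5005988 ≈ -8.6513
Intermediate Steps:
B(I) = -8*I**2 - 4*I (B(I) = -4*((I**2 + I*I) + I) = -4*((I**2 + I**2) + I) = -4*(2*I**2 + I) = -4*(I + 2*I**2) = -8*I**2 - 4*I)
(-4297249 + B(2208))/(3556222 + l) = (-4297249 - 4*2208*(1 + 2*2208))/(3556222 + 1449766) = (-4297249 - 4*2208*(1 + 4416))/5005988 = (-4297249 - 4*2208*4417)*(1/5005988) = (-4297249 - 39010944)*(1/5005988) = -43308193*1/5005988 = -43308193/5005988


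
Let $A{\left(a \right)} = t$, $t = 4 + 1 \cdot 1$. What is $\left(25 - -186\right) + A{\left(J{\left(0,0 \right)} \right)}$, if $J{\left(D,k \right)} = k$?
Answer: $216$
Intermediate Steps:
$t = 5$ ($t = 4 + 1 = 5$)
$A{\left(a \right)} = 5$
$\left(25 - -186\right) + A{\left(J{\left(0,0 \right)} \right)} = \left(25 - -186\right) + 5 = \left(25 + 186\right) + 5 = 211 + 5 = 216$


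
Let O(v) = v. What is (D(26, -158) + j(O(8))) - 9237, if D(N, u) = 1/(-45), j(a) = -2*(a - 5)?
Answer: -415936/45 ≈ -9243.0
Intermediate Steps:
j(a) = 10 - 2*a (j(a) = -2*(-5 + a) = 10 - 2*a)
D(N, u) = -1/45
(D(26, -158) + j(O(8))) - 9237 = (-1/45 + (10 - 2*8)) - 9237 = (-1/45 + (10 - 16)) - 9237 = (-1/45 - 6) - 9237 = -271/45 - 9237 = -415936/45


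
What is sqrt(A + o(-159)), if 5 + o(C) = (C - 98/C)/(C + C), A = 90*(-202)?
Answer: I*sqrt(1838889574)/318 ≈ 134.85*I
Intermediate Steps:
A = -18180
o(C) = -5 + (C - 98/C)/(2*C) (o(C) = -5 + (C - 98/C)/(C + C) = -5 + (C - 98/C)/((2*C)) = -5 + (C - 98/C)*(1/(2*C)) = -5 + (C - 98/C)/(2*C))
sqrt(A + o(-159)) = sqrt(-18180 + (-9/2 - 49/(-159)**2)) = sqrt(-18180 + (-9/2 - 49*1/25281)) = sqrt(-18180 + (-9/2 - 49/25281)) = sqrt(-18180 - 227627/50562) = sqrt(-919444787/50562) = I*sqrt(1838889574)/318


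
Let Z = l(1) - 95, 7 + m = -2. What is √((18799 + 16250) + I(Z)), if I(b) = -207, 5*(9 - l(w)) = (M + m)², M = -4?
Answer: √34842 ≈ 186.66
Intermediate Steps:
m = -9 (m = -7 - 2 = -9)
l(w) = -124/5 (l(w) = 9 - (-4 - 9)²/5 = 9 - ⅕*(-13)² = 9 - ⅕*169 = 9 - 169/5 = -124/5)
Z = -599/5 (Z = -124/5 - 95 = -599/5 ≈ -119.80)
√((18799 + 16250) + I(Z)) = √((18799 + 16250) - 207) = √(35049 - 207) = √34842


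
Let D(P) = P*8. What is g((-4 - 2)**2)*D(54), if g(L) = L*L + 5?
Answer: 562032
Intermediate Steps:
g(L) = 5 + L**2 (g(L) = L**2 + 5 = 5 + L**2)
D(P) = 8*P
g((-4 - 2)**2)*D(54) = (5 + ((-4 - 2)**2)**2)*(8*54) = (5 + ((-6)**2)**2)*432 = (5 + 36**2)*432 = (5 + 1296)*432 = 1301*432 = 562032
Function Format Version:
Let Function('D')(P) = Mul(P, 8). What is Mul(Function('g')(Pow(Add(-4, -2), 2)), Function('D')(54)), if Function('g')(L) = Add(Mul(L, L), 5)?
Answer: 562032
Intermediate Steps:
Function('g')(L) = Add(5, Pow(L, 2)) (Function('g')(L) = Add(Pow(L, 2), 5) = Add(5, Pow(L, 2)))
Function('D')(P) = Mul(8, P)
Mul(Function('g')(Pow(Add(-4, -2), 2)), Function('D')(54)) = Mul(Add(5, Pow(Pow(Add(-4, -2), 2), 2)), Mul(8, 54)) = Mul(Add(5, Pow(Pow(-6, 2), 2)), 432) = Mul(Add(5, Pow(36, 2)), 432) = Mul(Add(5, 1296), 432) = Mul(1301, 432) = 562032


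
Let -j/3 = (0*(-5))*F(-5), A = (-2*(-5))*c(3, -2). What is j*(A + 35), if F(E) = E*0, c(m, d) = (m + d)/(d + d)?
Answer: 0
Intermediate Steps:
c(m, d) = (d + m)/(2*d) (c(m, d) = (d + m)/((2*d)) = (d + m)*(1/(2*d)) = (d + m)/(2*d))
F(E) = 0
A = -5/2 (A = (-2*(-5))*((1/2)*(-2 + 3)/(-2)) = 10*((1/2)*(-1/2)*1) = 10*(-1/4) = -5/2 ≈ -2.5000)
j = 0 (j = -3*0*(-5)*0 = -0*0 = -3*0 = 0)
j*(A + 35) = 0*(-5/2 + 35) = 0*(65/2) = 0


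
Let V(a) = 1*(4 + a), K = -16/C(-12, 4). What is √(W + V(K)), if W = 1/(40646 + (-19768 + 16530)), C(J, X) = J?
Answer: √4198096434/28056 ≈ 2.3094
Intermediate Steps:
K = 4/3 (K = -16/(-12) = -16*(-1/12) = 4/3 ≈ 1.3333)
V(a) = 4 + a
W = 1/37408 (W = 1/(40646 - 3238) = 1/37408 ≈ 2.6732e-5)
√(W + V(K)) = √(1/37408 + (4 + 4/3)) = √(1/37408 + 16/3) = √(598531/112224) = √4198096434/28056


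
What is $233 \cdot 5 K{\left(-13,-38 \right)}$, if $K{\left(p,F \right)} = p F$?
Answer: $575510$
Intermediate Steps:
$K{\left(p,F \right)} = F p$
$233 \cdot 5 K{\left(-13,-38 \right)} = 233 \cdot 5 \left(\left(-38\right) \left(-13\right)\right) = 1165 \cdot 494 = 575510$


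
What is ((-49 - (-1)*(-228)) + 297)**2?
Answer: 400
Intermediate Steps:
((-49 - (-1)*(-228)) + 297)**2 = ((-49 - 1*228) + 297)**2 = ((-49 - 228) + 297)**2 = (-277 + 297)**2 = 20**2 = 400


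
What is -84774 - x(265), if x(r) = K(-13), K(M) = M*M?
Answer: -84943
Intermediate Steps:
K(M) = M²
x(r) = 169 (x(r) = (-13)² = 169)
-84774 - x(265) = -84774 - 1*169 = -84774 - 169 = -84943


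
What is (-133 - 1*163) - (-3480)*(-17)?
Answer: -59456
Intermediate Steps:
(-133 - 1*163) - (-3480)*(-17) = (-133 - 163) - 348*170 = -296 - 59160 = -59456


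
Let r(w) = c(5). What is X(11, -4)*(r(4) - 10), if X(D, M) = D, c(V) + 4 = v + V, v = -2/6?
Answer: -308/3 ≈ -102.67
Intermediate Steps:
v = -⅓ (v = -2*⅙ = -⅓ ≈ -0.33333)
c(V) = -13/3 + V (c(V) = -4 + (-⅓ + V) = -13/3 + V)
r(w) = ⅔ (r(w) = -13/3 + 5 = ⅔)
X(11, -4)*(r(4) - 10) = 11*(⅔ - 10) = 11*(-28/3) = -308/3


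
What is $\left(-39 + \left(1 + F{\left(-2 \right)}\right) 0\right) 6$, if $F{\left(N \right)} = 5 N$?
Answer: $-234$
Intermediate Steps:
$\left(-39 + \left(1 + F{\left(-2 \right)}\right) 0\right) 6 = \left(-39 + \left(1 + 5 \left(-2\right)\right) 0\right) 6 = \left(-39 + \left(1 - 10\right) 0\right) 6 = \left(-39 - 0\right) 6 = \left(-39 + 0\right) 6 = \left(-39\right) 6 = -234$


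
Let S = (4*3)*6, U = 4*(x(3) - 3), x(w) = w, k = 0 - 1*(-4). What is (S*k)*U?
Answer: 0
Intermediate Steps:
k = 4 (k = 0 + 4 = 4)
U = 0 (U = 4*(3 - 3) = 4*0 = 0)
S = 72 (S = 12*6 = 72)
(S*k)*U = (72*4)*0 = 288*0 = 0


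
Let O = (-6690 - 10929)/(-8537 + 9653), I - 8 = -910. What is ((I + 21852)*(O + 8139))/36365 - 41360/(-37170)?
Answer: 1120808178373/239441706 ≈ 4680.9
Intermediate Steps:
I = -902 (I = 8 - 910 = -902)
O = -5873/372 (O = -17619/1116 = -17619*1/1116 = -5873/372 ≈ -15.788)
((I + 21852)*(O + 8139))/36365 - 41360/(-37170) = ((-902 + 21852)*(-5873/372 + 8139))/36365 - 41360/(-37170) = (20950*(3021835/372))*(1/36365) - 41360*(-1/37170) = (31653721625/186)*(1/36365) + 4136/3717 = 6330744325/1352778 + 4136/3717 = 1120808178373/239441706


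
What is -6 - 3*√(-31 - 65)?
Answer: -6 - 12*I*√6 ≈ -6.0 - 29.394*I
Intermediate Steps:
-6 - 3*√(-31 - 65) = -6 - 12*I*√6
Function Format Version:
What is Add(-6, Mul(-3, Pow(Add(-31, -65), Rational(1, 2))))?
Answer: Add(-6, Mul(-12, I, Pow(6, Rational(1, 2)))) ≈ Add(-6.0000, Mul(-29.394, I))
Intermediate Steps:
Add(-6, Mul(-3, Pow(Add(-31, -65), Rational(1, 2)))) = Add(-6, Mul(-3, Pow(-96, Rational(1, 2)))) = Add(-6, Mul(-3, Mul(4, I, Pow(6, Rational(1, 2))))) = Add(-6, Mul(-12, I, Pow(6, Rational(1, 2))))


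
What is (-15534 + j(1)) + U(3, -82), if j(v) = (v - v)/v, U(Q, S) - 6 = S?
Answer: -15610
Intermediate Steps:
U(Q, S) = 6 + S
j(v) = 0 (j(v) = 0/v = 0)
(-15534 + j(1)) + U(3, -82) = (-15534 + 0) + (6 - 82) = -15534 - 76 = -15610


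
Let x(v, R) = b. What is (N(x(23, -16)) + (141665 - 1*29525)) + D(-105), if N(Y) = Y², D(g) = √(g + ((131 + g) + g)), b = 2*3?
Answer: 112176 + 2*I*√46 ≈ 1.1218e+5 + 13.565*I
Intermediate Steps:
b = 6
D(g) = √(131 + 3*g) (D(g) = √(g + (131 + 2*g)) = √(131 + 3*g))
x(v, R) = 6
(N(x(23, -16)) + (141665 - 1*29525)) + D(-105) = (6² + (141665 - 1*29525)) + √(131 + 3*(-105)) = (36 + (141665 - 29525)) + √(131 - 315) = (36 + 112140) + √(-184) = 112176 + 2*I*√46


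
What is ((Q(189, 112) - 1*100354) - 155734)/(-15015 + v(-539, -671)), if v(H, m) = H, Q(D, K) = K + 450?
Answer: 127763/7777 ≈ 16.428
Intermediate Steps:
Q(D, K) = 450 + K
((Q(189, 112) - 1*100354) - 155734)/(-15015 + v(-539, -671)) = (((450 + 112) - 1*100354) - 155734)/(-15015 - 539) = ((562 - 100354) - 155734)/(-15554) = (-99792 - 155734)*(-1/15554) = -255526*(-1/15554) = 127763/7777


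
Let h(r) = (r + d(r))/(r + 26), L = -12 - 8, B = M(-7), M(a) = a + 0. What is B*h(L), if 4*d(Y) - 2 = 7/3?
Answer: 1589/72 ≈ 22.069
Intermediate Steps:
d(Y) = 13/12 (d(Y) = ½ + (7/3)/4 = ½ + (7*(⅓))/4 = ½ + (¼)*(7/3) = ½ + 7/12 = 13/12)
M(a) = a
B = -7
L = -20
h(r) = (13/12 + r)/(26 + r) (h(r) = (r + 13/12)/(r + 26) = (13/12 + r)/(26 + r))
B*h(L) = -7*(13/12 - 20)/(26 - 20) = -7*(-227)/(6*12) = -7*(-227/72) = 1589/72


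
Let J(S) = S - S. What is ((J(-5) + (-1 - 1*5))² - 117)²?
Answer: 6561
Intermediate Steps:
J(S) = 0
((J(-5) + (-1 - 1*5))² - 117)² = ((0 + (-1 - 1*5))² - 117)² = ((0 + (-1 - 5))² - 117)² = ((0 - 6)² - 117)² = ((-6)² - 117)² = (36 - 117)² = (-81)² = 6561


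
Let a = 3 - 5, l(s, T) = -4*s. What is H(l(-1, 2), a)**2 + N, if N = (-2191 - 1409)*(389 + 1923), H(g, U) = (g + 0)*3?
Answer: -8323056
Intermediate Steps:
a = -2
H(g, U) = 3*g (H(g, U) = g*3 = 3*g)
N = -8323200 (N = -3600*2312 = -8323200)
H(l(-1, 2), a)**2 + N = (3*(-4*(-1)))**2 - 8323200 = (3*4)**2 - 8323200 = 12**2 - 8323200 = 144 - 8323200 = -8323056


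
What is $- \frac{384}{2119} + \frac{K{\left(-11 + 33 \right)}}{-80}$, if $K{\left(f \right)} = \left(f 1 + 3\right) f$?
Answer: $- \frac{119617}{16952} \approx -7.0562$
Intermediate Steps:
$K{\left(f \right)} = f \left(3 + f\right)$ ($K{\left(f \right)} = \left(f + 3\right) f = \left(3 + f\right) f = f \left(3 + f\right)$)
$- \frac{384}{2119} + \frac{K{\left(-11 + 33 \right)}}{-80} = - \frac{384}{2119} + \frac{\left(-11 + 33\right) \left(3 + \left(-11 + 33\right)\right)}{-80} = \left(-384\right) \frac{1}{2119} + 22 \left(3 + 22\right) \left(- \frac{1}{80}\right) = - \frac{384}{2119} + 22 \cdot 25 \left(- \frac{1}{80}\right) = - \frac{384}{2119} + 550 \left(- \frac{1}{80}\right) = - \frac{384}{2119} - \frac{55}{8} = - \frac{119617}{16952}$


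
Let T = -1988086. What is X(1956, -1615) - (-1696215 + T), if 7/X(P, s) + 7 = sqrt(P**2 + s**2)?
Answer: 23705205275761/6434112 + 7*sqrt(6434161)/6434112 ≈ 3.6843e+6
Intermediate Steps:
X(P, s) = 7/(-7 + sqrt(P**2 + s**2))
X(1956, -1615) - (-1696215 + T) = 7/(-7 + sqrt(1956**2 + (-1615)**2)) - (-1696215 - 1988086) = 7/(-7 + sqrt(3825936 + 2608225)) - 1*(-3684301) = 7/(-7 + sqrt(6434161)) + 3684301 = 3684301 + 7/(-7 + sqrt(6434161))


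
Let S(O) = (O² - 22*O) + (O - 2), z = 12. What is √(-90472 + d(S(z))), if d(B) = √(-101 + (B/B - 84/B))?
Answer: √(-273677800 + 55*I*√300190)/55 ≈ 0.01656 + 300.79*I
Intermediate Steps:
S(O) = -2 + O² - 21*O (S(O) = (O² - 22*O) + (-2 + O) = -2 + O² - 21*O)
d(B) = √(-100 - 84/B) (d(B) = √(-101 + (1 - 84/B)) = √(-100 - 84/B))
√(-90472 + d(S(z))) = √(-90472 + 2*√(-25 - 21/(-2 + 12² - 21*12))) = √(-90472 + 2*√(-25 - 21/(-2 + 144 - 252))) = √(-90472 + 2*√(-25 - 21/(-110))) = √(-90472 + 2*√(-25 - 21*(-1/110))) = √(-90472 + 2*√(-25 + 21/110)) = √(-90472 + 2*√(-2729/110)) = √(-90472 + 2*(I*√300190/110)) = √(-90472 + I*√300190/55)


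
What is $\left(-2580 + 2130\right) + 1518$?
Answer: $1068$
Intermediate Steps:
$\left(-2580 + 2130\right) + 1518 = -450 + 1518 = 1068$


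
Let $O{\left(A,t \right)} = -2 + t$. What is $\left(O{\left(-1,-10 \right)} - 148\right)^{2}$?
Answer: $25600$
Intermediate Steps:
$\left(O{\left(-1,-10 \right)} - 148\right)^{2} = \left(\left(-2 - 10\right) - 148\right)^{2} = \left(-12 - 148\right)^{2} = \left(-160\right)^{2} = 25600$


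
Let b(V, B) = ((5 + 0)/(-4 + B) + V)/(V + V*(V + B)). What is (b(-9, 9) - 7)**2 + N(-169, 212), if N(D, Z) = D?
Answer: -10664/81 ≈ -131.65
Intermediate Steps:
b(V, B) = (V + 5/(-4 + B))/(V + V*(B + V)) (b(V, B) = (5/(-4 + B) + V)/(V + V*(B + V)) = (V + 5/(-4 + B))/(V + V*(B + V)))
(b(-9, 9) - 7)**2 + N(-169, 212) = ((-5 + 4*(-9) - 1*9*(-9))/((-9)*(4 - 1*9**2 + 3*9 + 4*(-9) - 1*9*(-9))) - 7)**2 - 169 = (-(-5 - 36 + 81)/(9*(4 - 1*81 + 27 - 36 + 81)) - 7)**2 - 169 = (-1/9*40/(4 - 81 + 27 - 36 + 81) - 7)**2 - 169 = (-1/9*40/(-5) - 7)**2 - 169 = (-1/9*(-1/5)*40 - 7)**2 - 169 = (8/9 - 7)**2 - 169 = (-55/9)**2 - 169 = 3025/81 - 169 = -10664/81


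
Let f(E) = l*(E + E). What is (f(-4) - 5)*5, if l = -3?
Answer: 95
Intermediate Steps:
f(E) = -6*E (f(E) = -3*(E + E) = -6*E)
(f(-4) - 5)*5 = (-6*(-4) - 5)*5 = (24 - 5)*5 = 19*5 = 95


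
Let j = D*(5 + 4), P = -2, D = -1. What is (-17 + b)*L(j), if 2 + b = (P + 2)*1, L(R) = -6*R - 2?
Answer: -988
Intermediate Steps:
j = -9 (j = -(5 + 4) = -1*9 = -9)
L(R) = -2 - 6*R
b = -2 (b = -2 + (-2 + 2)*1 = -2 + 0*1 = -2 + 0 = -2)
(-17 + b)*L(j) = (-17 - 2)*(-2 - 6*(-9)) = -19*(-2 + 54) = -19*52 = -988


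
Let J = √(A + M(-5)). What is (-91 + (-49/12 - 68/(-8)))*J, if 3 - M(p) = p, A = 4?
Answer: -1039*√3/6 ≈ -299.93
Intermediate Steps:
M(p) = 3 - p
J = 2*√3 (J = √(4 + (3 - 1*(-5))) = √(4 + (3 + 5)) = √(4 + 8) = √12 = 2*√3 ≈ 3.4641)
(-91 + (-49/12 - 68/(-8)))*J = (-91 + (-49/12 - 68/(-8)))*(2*√3) = (-91 + (-49*1/12 - 68*(-⅛)))*(2*√3) = (-91 + (-49/12 + 17/2))*(2*√3) = (-91 + 53/12)*(2*√3) = -1039*√3/6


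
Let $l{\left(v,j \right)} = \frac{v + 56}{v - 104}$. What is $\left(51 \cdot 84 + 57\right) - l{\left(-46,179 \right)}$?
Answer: $\frac{65116}{15} \approx 4341.1$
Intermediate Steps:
$l{\left(v,j \right)} = \frac{56 + v}{-104 + v}$
$\left(51 \cdot 84 + 57\right) - l{\left(-46,179 \right)} = \left(51 \cdot 84 + 57\right) - \frac{56 - 46}{-104 - 46} = \left(4284 + 57\right) - \frac{1}{-150} \cdot 10 = 4341 - \left(- \frac{1}{150}\right) 10 = 4341 - - \frac{1}{15} = 4341 + \frac{1}{15} = \frac{65116}{15}$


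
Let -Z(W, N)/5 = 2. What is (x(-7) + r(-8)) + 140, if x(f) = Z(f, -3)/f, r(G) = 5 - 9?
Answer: 962/7 ≈ 137.43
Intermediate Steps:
Z(W, N) = -10 (Z(W, N) = -5*2 = -10)
r(G) = -4
x(f) = -10/f
(x(-7) + r(-8)) + 140 = (-10/(-7) - 4) + 140 = (-10*(-⅐) - 4) + 140 = (10/7 - 4) + 140 = -18/7 + 140 = 962/7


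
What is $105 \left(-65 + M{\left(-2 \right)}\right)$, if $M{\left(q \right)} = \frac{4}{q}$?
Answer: $-7035$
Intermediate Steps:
$105 \left(-65 + M{\left(-2 \right)}\right) = 105 \left(-65 + \frac{4}{-2}\right) = 105 \left(-65 + 4 \left(- \frac{1}{2}\right)\right) = 105 \left(-65 - 2\right) = 105 \left(-67\right) = -7035$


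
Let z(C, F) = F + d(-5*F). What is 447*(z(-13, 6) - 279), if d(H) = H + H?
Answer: -148851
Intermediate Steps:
d(H) = 2*H
z(C, F) = -9*F (z(C, F) = F + 2*(-5*F) = F - 10*F = -9*F)
447*(z(-13, 6) - 279) = 447*(-9*6 - 279) = 447*(-54 - 279) = 447*(-333) = -148851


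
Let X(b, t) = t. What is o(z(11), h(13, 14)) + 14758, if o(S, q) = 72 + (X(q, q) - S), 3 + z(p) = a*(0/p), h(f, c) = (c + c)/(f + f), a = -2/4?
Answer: 192843/13 ≈ 14834.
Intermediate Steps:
a = -1/2 (a = -2*1/4 = -1/2 ≈ -0.50000)
h(f, c) = c/f (h(f, c) = (2*c)/((2*f)) = (2*c)*(1/(2*f)) = c/f)
z(p) = -3 (z(p) = -3 - 0/p = -3 - 1/2*0 = -3 + 0 = -3)
o(S, q) = 72 + q - S (o(S, q) = 72 + (q - S) = 72 + q - S)
o(z(11), h(13, 14)) + 14758 = (72 + 14/13 - 1*(-3)) + 14758 = (72 + 14*(1/13) + 3) + 14758 = (72 + 14/13 + 3) + 14758 = 989/13 + 14758 = 192843/13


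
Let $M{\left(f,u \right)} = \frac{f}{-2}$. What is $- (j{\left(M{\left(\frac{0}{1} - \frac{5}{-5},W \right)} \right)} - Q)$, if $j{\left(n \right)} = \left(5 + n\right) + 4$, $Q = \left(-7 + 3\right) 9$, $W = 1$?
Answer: $- \frac{89}{2} \approx -44.5$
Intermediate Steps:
$Q = -36$ ($Q = \left(-4\right) 9 = -36$)
$M{\left(f,u \right)} = - \frac{f}{2}$ ($M{\left(f,u \right)} = f \left(- \frac{1}{2}\right) = - \frac{f}{2}$)
$j{\left(n \right)} = 9 + n$
$- (j{\left(M{\left(\frac{0}{1} - \frac{5}{-5},W \right)} \right)} - Q) = - (\left(9 - \frac{\frac{0}{1} - \frac{5}{-5}}{2}\right) - -36) = - (\left(9 - \frac{0 \cdot 1 - -1}{2}\right) + 36) = - (\left(9 - \frac{0 + 1}{2}\right) + 36) = - (\left(9 - \frac{1}{2}\right) + 36) = - (\frac{17}{2} + 36) = \left(-1\right) \frac{89}{2} = - \frac{89}{2}$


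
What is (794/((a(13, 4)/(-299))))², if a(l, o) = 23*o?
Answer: 26635921/4 ≈ 6.6590e+6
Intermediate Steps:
(794/((a(13, 4)/(-299))))² = (794/(((23*4)/(-299))))² = (794/((92*(-1/299))))² = (794/(-4/13))² = (794*(-13/4))² = (-5161/2)² = 26635921/4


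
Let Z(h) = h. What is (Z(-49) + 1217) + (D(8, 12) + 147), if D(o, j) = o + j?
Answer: 1335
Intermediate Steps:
D(o, j) = j + o
(Z(-49) + 1217) + (D(8, 12) + 147) = (-49 + 1217) + ((12 + 8) + 147) = 1168 + (20 + 147) = 1168 + 167 = 1335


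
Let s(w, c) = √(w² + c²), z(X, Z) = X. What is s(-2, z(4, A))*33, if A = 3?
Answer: 66*√5 ≈ 147.58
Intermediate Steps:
s(w, c) = √(c² + w²)
s(-2, z(4, A))*33 = √(4² + (-2)²)*33 = √(16 + 4)*33 = √20*33 = (2*√5)*33 = 66*√5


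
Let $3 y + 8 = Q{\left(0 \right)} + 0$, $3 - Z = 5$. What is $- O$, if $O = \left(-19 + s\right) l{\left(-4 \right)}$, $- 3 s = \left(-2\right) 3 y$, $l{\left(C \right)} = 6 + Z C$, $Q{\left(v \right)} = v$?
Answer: $\frac{1022}{3} \approx 340.67$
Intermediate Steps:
$Z = -2$ ($Z = 3 - 5 = -2$)
$y = - \frac{8}{3}$ ($y = - \frac{8}{3} + \frac{0 + 0}{3} = - \frac{8}{3} + \frac{1}{3} \cdot 0 = - \frac{8}{3} + 0 = - \frac{8}{3} \approx -2.6667$)
$l{\left(C \right)} = 6 - 2 C$
$s = - \frac{16}{3}$ ($s = - \frac{\left(-2\right) 3 \left(- \frac{8}{3}\right)}{3} = - \frac{\left(-6\right) \left(- \frac{8}{3}\right)}{3} = \left(- \frac{1}{3}\right) 16 = - \frac{16}{3} \approx -5.3333$)
$O = - \frac{1022}{3}$ ($O = \left(-19 - \frac{16}{3}\right) \left(6 - -8\right) = - \frac{73 \left(6 + 8\right)}{3} = \left(- \frac{73}{3}\right) 14 = - \frac{1022}{3} \approx -340.67$)
$- O = \left(-1\right) \left(- \frac{1022}{3}\right) = \frac{1022}{3}$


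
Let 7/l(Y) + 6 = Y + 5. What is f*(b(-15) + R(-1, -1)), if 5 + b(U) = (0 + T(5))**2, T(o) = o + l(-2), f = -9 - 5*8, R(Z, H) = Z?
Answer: -490/9 ≈ -54.444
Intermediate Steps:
l(Y) = 7/(-1 + Y) (l(Y) = 7/(-6 + (Y + 5)) = 7/(-6 + (5 + Y)) = 7/(-1 + Y))
f = -49 (f = -9 - 40 = -49)
T(o) = -7/3 + o (T(o) = o + 7/(-1 - 2) = o + 7/(-3) = o + 7*(-1/3) = o - 7/3 = -7/3 + o)
b(U) = 19/9 (b(U) = -5 + (0 + (-7/3 + 5))**2 = -5 + (0 + 8/3)**2 = -5 + (8/3)**2 = -5 + 64/9 = 19/9)
f*(b(-15) + R(-1, -1)) = -49*(19/9 - 1) = -49*10/9 = -490/9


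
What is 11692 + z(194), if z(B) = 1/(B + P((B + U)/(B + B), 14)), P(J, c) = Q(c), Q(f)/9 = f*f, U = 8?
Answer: 22892937/1958 ≈ 11692.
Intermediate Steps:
Q(f) = 9*f² (Q(f) = 9*(f*f) = 9*f²)
P(J, c) = 9*c²
z(B) = 1/(1764 + B) (z(B) = 1/(B + 9*14²) = 1/(B + 9*196) = 1/(B + 1764) = 1/(1764 + B))
11692 + z(194) = 11692 + 1/(1764 + 194) = 11692 + 1/1958 = 22892937/1958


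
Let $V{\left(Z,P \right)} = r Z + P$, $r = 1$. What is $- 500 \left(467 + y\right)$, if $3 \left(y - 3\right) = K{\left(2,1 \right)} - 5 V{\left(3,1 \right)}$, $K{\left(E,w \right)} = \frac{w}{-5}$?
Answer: $- \frac{694900}{3} \approx -2.3163 \cdot 10^{5}$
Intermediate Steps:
$V{\left(Z,P \right)} = P + Z$ ($V{\left(Z,P \right)} = 1 Z + P = Z + P = P + Z$)
$K{\left(E,w \right)} = - \frac{w}{5}$ ($K{\left(E,w \right)} = w \left(- \frac{1}{5}\right) = - \frac{w}{5}$)
$y = - \frac{56}{15}$ ($y = 3 + \frac{\left(- \frac{1}{5}\right) 1 - 5 \left(1 + 3\right)}{3} = 3 + \frac{- \frac{1}{5} - 20}{3} = 3 + \frac{1}{3} \left(- \frac{101}{5}\right) = 3 - \frac{101}{15} = - \frac{56}{15} \approx -3.7333$)
$- 500 \left(467 + y\right) = - 500 \left(467 - \frac{56}{15}\right) = \left(-500\right) \frac{6949}{15} = - \frac{694900}{3}$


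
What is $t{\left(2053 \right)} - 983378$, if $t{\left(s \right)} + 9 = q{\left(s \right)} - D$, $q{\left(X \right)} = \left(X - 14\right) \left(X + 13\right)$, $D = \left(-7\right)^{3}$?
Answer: $3229530$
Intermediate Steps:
$D = -343$
$q{\left(X \right)} = \left(-14 + X\right) \left(13 + X\right)$
$t{\left(s \right)} = 152 + s^{2} - s$ ($t{\left(s \right)} = -9 - \left(-161 + s - s^{2}\right) = -9 + \left(161 + s^{2} - s\right) = 152 + s^{2} - s$)
$t{\left(2053 \right)} - 983378 = \left(152 + 2053^{2} - 2053\right) - 983378 = \left(152 + 4214809 - 2053\right) - 983378 = 4212908 - 983378 = 3229530$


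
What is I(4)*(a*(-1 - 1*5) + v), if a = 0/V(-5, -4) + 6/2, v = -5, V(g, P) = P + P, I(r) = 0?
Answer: 0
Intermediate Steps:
V(g, P) = 2*P
a = 3 (a = 0/((2*(-4))) + 6/2 = 0/(-8) + 6*(½) = 0*(-⅛) + 3 = 0 + 3 = 3)
I(4)*(a*(-1 - 1*5) + v) = 0*(3*(-1 - 1*5) - 5) = 0*(3*(-1 - 5) - 5) = 0*(3*(-6) - 5) = 0*(-18 - 5) = 0*(-23) = 0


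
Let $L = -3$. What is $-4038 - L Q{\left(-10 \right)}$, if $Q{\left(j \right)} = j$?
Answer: $-4068$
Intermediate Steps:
$-4038 - L Q{\left(-10 \right)} = -4038 - \left(-3\right) \left(-10\right) = -4038 - 30 = -4068$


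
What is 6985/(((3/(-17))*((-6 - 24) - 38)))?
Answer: 6985/12 ≈ 582.08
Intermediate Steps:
6985/(((3/(-17))*((-6 - 24) - 38))) = 6985/(((3*(-1/17))*(-30 - 38))) = 6985/((-3/17*(-68))) = 6985/12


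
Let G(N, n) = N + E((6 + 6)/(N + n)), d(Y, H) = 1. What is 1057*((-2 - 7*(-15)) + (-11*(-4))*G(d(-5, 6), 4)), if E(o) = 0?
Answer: 155379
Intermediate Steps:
G(N, n) = N (G(N, n) = N + 0 = N)
1057*((-2 - 7*(-15)) + (-11*(-4))*G(d(-5, 6), 4)) = 1057*((-2 - 7*(-15)) - 11*(-4)*1) = 1057*((-2 + 105) + 44*1) = 1057*(103 + 44) = 1057*147 = 155379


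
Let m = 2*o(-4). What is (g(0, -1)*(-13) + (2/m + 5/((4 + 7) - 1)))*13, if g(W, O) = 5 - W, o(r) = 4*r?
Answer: -13429/16 ≈ -839.31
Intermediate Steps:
m = -32 (m = 2*(4*(-4)) = 2*(-16) = -32)
(g(0, -1)*(-13) + (2/m + 5/((4 + 7) - 1)))*13 = ((5 - 1*0)*(-13) + (2/(-32) + 5/((4 + 7) - 1)))*13 = ((5 + 0)*(-13) + (2*(-1/32) + 5/(11 - 1)))*13 = (5*(-13) + (-1/16 + 5/10))*13 = (-65 + (-1/16 + 5*(⅒)))*13 = (-65 + (-1/16 + ½))*13 = (-65 + 7/16)*13 = -1033/16*13 = -13429/16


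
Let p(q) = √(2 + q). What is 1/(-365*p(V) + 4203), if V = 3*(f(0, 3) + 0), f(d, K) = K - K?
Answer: 4203/17398759 + 365*√2/17398759 ≈ 0.00027124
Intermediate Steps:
f(d, K) = 0
V = 0 (V = 3*(0 + 0) = 3*0 = 0)
1/(-365*p(V) + 4203) = 1/(-365*√(2 + 0) + 4203) = 1/(-365*√2 + 4203) = 1/(4203 - 365*√2)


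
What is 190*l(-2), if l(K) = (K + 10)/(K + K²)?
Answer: 760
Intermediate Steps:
l(K) = (10 + K)/(K + K²)
190*l(-2) = 190*((10 - 2)/((-2)*(1 - 2))) = 190*(-½*8/(-1)) = 190*(-½*(-1)*8) = 190*4 = 760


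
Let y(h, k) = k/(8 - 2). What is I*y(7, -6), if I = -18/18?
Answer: 1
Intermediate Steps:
y(h, k) = k/6
I = -1 (I = -18*1/18 = -1)
I*y(7, -6) = -(-6)/6 = -1*(-1) = 1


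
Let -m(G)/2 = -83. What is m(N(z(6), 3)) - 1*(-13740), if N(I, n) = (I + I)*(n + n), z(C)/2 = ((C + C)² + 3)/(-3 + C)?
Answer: 13906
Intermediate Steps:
z(C) = 2*(3 + 4*C²)/(-3 + C) (z(C) = 2*(((C + C)² + 3)/(-3 + C)) = 2*(((2*C)² + 3)/(-3 + C)) = 2*((4*C² + 3)/(-3 + C)) = 2*((3 + 4*C²)/(-3 + C)) = 2*(3 + 4*C²)/(-3 + C))
N(I, n) = 4*I*n (N(I, n) = (2*I)*(2*n) = 4*I*n)
m(G) = 166 (m(G) = -2*(-83) = 166)
m(N(z(6), 3)) - 1*(-13740) = 166 - 1*(-13740) = 166 + 13740 = 13906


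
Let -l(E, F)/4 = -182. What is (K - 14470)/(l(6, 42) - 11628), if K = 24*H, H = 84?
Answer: 6227/5450 ≈ 1.1426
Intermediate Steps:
l(E, F) = 728 (l(E, F) = -4*(-182) = 728)
K = 2016 (K = 24*84 = 2016)
(K - 14470)/(l(6, 42) - 11628) = (2016 - 14470)/(728 - 11628) = -12454/(-10900) = -12454*(-1/10900) = 6227/5450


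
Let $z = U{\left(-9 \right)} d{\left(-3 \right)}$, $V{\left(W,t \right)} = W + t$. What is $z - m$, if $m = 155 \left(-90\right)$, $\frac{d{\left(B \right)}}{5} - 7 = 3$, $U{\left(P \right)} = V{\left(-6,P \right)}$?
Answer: $13200$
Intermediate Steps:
$U{\left(P \right)} = -6 + P$
$d{\left(B \right)} = 50$ ($d{\left(B \right)} = 35 + 5 \cdot 3 = 35 + 15 = 50$)
$z = -750$ ($z = \left(-6 - 9\right) 50 = \left(-15\right) 50 = -750$)
$m = -13950$
$z - m = -750 - -13950 = -750 + 13950 = 13200$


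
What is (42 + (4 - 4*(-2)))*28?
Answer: 1512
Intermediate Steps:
(42 + (4 - 4*(-2)))*28 = (42 + (4 + 8))*28 = (42 + 12)*28 = 54*28 = 1512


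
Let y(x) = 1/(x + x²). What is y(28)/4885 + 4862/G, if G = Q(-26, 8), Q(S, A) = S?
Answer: -741757939/3966620 ≈ -187.00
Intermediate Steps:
G = -26
y(28)/4885 + 4862/G = (1/(28*(1 + 28)))/4885 + 4862/(-26) = ((1/28)/29)*(1/4885) + 4862*(-1/26) = ((1/28)*(1/29))*(1/4885) - 187 = (1/812)*(1/4885) - 187 = 1/3966620 - 187 = -741757939/3966620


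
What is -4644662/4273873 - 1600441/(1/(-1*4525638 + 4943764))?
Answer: -2860015949884545780/4273873 ≈ -6.6919e+11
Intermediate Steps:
-4644662/4273873 - 1600441/(1/(-1*4525638 + 4943764)) = -4644662*1/4273873 - 1600441/(1/(-4525638 + 4943764)) = -4644662/4273873 - 1600441/(1/418126) = -4644662/4273873 - 1600441/1/418126 = -4644662/4273873 - 1600441*418126 = -4644662/4273873 - 669185993566 = -2860015949884545780/4273873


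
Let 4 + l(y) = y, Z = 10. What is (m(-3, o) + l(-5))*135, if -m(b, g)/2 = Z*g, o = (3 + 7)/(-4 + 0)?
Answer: 5535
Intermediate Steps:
l(y) = -4 + y
o = -5/2 (o = 10/(-4) = 10*(-1/4) = -5/2 ≈ -2.5000)
m(b, g) = -20*g
(m(-3, o) + l(-5))*135 = (-20*(-5/2) + (-4 - 5))*135 = (50 - 9)*135 = 41*135 = 5535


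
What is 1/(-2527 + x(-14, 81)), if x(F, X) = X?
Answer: -1/2446 ≈ -0.00040883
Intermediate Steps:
1/(-2527 + x(-14, 81)) = 1/(-2527 + 81) = 1/(-2446) = -1/2446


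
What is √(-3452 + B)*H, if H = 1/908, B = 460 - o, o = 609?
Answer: I*√3601/908 ≈ 0.066088*I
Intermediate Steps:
B = -149 (B = 460 - 1*609 = 460 - 609 = -149)
H = 1/908 ≈ 0.0011013
√(-3452 + B)*H = √(-3452 - 149)*(1/908) = √(-3601)*(1/908) = (I*√3601)*(1/908) = I*√3601/908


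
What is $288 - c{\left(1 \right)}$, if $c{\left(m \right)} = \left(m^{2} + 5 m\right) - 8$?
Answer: $290$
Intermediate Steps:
$c{\left(m \right)} = -8 + m^{2} + 5 m$
$288 - c{\left(1 \right)} = 288 - \left(-8 + 1^{2} + 5 \cdot 1\right) = 288 - \left(-8 + 1 + 5\right) = 288 - -2 = 288 + 2 = 290$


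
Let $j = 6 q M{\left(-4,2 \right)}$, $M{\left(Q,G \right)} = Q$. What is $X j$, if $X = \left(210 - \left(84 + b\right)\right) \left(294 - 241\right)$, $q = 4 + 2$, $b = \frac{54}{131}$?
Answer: $- \frac{125561664}{131} \approx -9.5849 \cdot 10^{5}$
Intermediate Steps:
$b = \frac{54}{131}$ ($b = 54 \cdot \frac{1}{131} = \frac{54}{131} \approx 0.41221$)
$q = 6$
$X = \frac{871956}{131}$ ($X = \left(210 - \frac{11058}{131}\right) \left(294 - 241\right) = \left(210 - \frac{11058}{131}\right) 53 = \frac{16452}{131} \cdot 53 = \frac{871956}{131} \approx 6656.2$)
$j = -144$ ($j = 6 \cdot 6 \left(-4\right) = 36 \left(-4\right) = -144$)
$X j = \frac{871956}{131} \left(-144\right) = - \frac{125561664}{131}$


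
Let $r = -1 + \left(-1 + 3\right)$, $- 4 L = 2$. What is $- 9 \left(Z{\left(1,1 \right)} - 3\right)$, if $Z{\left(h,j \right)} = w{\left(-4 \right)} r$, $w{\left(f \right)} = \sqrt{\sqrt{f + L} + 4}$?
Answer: $27 - \frac{9 \sqrt{16 + 6 i \sqrt{2}}}{2} \approx 8.4158 - 4.6229 i$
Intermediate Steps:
$L = - \frac{1}{2}$ ($L = \left(- \frac{1}{4}\right) 2 = - \frac{1}{2} \approx -0.5$)
$r = 1$ ($r = -1 + 2 = 1$)
$w{\left(f \right)} = \sqrt{4 + \sqrt{- \frac{1}{2} + f}}$ ($w{\left(f \right)} = \sqrt{\sqrt{f - \frac{1}{2}} + 4} = \sqrt{\sqrt{- \frac{1}{2} + f} + 4} = \sqrt{4 + \sqrt{- \frac{1}{2} + f}}$)
$Z{\left(h,j \right)} = \sqrt{4 + \frac{3 i \sqrt{2}}{2}}$ ($Z{\left(h,j \right)} = \sqrt{4 + \sqrt{- \frac{1}{2} - 4}} \cdot 1 = \sqrt{4 + \sqrt{- \frac{9}{2}}} \cdot 1 = \sqrt{4 + \frac{3 i \sqrt{2}}{2}} \cdot 1 = \sqrt{4 + \frac{3 i \sqrt{2}}{2}}$)
$- 9 \left(Z{\left(1,1 \right)} - 3\right) = - 9 \left(\frac{\sqrt{16 + 6 i \sqrt{2}}}{2} - 3\right) = - 9 \left(-3 + \frac{\sqrt{16 + 6 i \sqrt{2}}}{2}\right) = 27 - \frac{9 \sqrt{16 + 6 i \sqrt{2}}}{2}$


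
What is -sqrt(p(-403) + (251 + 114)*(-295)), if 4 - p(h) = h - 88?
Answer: -2*I*sqrt(26795) ≈ -327.38*I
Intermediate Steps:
p(h) = 92 - h (p(h) = 4 - (h - 88) = 4 - (-88 + h) = 4 + (88 - h) = 92 - h)
-sqrt(p(-403) + (251 + 114)*(-295)) = -sqrt((92 - 1*(-403)) + (251 + 114)*(-295)) = -sqrt((92 + 403) + 365*(-295)) = -sqrt(495 - 107675) = -sqrt(-107180) = -2*I*sqrt(26795)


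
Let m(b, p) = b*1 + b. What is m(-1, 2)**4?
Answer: 16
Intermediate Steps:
m(b, p) = 2*b (m(b, p) = b + b = 2*b)
m(-1, 2)**4 = (2*(-1))**4 = (-2)**4 = 16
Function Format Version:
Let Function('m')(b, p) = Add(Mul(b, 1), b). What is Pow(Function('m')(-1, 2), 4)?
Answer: 16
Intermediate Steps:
Function('m')(b, p) = Mul(2, b) (Function('m')(b, p) = Add(b, b) = Mul(2, b))
Pow(Function('m')(-1, 2), 4) = Pow(Mul(2, -1), 4) = Pow(-2, 4) = 16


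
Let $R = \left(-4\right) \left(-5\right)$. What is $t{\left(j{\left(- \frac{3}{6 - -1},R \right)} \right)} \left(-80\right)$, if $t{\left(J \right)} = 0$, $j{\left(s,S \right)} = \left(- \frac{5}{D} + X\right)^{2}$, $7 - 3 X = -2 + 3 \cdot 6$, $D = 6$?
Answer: $0$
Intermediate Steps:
$X = -3$ ($X = \frac{7}{3} - \frac{-2 + 3 \cdot 6}{3} = \frac{7}{3} - \frac{-2 + 18}{3} = \frac{7}{3} - \frac{16}{3} = -3$)
$R = 20$
$j{\left(s,S \right)} = \frac{529}{36}$ ($j{\left(s,S \right)} = \left(- \frac{5}{6} - 3\right)^{2} = \left(- \frac{23}{6}\right)^{2} = \frac{529}{36}$)
$t{\left(j{\left(- \frac{3}{6 - -1},R \right)} \right)} \left(-80\right) = 0 \left(-80\right) = 0$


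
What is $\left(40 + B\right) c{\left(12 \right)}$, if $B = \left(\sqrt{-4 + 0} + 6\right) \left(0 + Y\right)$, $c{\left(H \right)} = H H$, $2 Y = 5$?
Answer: $7920 + 720 i \approx 7920.0 + 720.0 i$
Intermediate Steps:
$Y = \frac{5}{2}$ ($Y = \frac{1}{2} \cdot 5 = \frac{5}{2} \approx 2.5$)
$c{\left(H \right)} = H^{2}$
$B = 15 + 5 i$ ($B = \left(\sqrt{-4 + 0} + 6\right) \left(0 + \frac{5}{2}\right) = \left(\sqrt{-4} + 6\right) \frac{5}{2} = \left(2 i + 6\right) \frac{5}{2} = \left(6 + 2 i\right) \frac{5}{2} = 15 + 5 i \approx 15.0 + 5.0 i$)
$\left(40 + B\right) c{\left(12 \right)} = \left(40 + \left(15 + 5 i\right)\right) 12^{2} = \left(55 + 5 i\right) 144 = 7920 + 720 i$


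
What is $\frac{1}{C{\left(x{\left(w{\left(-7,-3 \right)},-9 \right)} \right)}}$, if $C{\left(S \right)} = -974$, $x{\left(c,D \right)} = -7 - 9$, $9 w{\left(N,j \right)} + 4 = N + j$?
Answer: $- \frac{1}{974} \approx -0.0010267$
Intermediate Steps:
$w{\left(N,j \right)} = - \frac{4}{9} + \frac{N}{9} + \frac{j}{9}$ ($w{\left(N,j \right)} = - \frac{4}{9} + \frac{N + j}{9} = - \frac{4}{9} + \left(\frac{N}{9} + \frac{j}{9}\right) = - \frac{4}{9} + \frac{N}{9} + \frac{j}{9}$)
$x{\left(c,D \right)} = -16$
$\frac{1}{C{\left(x{\left(w{\left(-7,-3 \right)},-9 \right)} \right)}} = \frac{1}{-974} = - \frac{1}{974}$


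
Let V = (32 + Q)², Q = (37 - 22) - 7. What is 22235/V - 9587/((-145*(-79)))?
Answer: 9574509/733120 ≈ 13.060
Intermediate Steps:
Q = 8 (Q = 15 - 7 = 8)
V = 1600 (V = (32 + 8)² = 40² = 1600)
22235/V - 9587/((-145*(-79))) = 22235/1600 - 9587/((-145*(-79))) = 22235*(1/1600) - 9587/11455 = 4447/320 - 9587*1/11455 = 4447/320 - 9587/11455 = 9574509/733120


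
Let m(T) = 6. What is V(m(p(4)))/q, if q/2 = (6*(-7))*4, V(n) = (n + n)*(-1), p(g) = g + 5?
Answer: 1/28 ≈ 0.035714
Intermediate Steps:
p(g) = 5 + g
V(n) = -2*n (V(n) = (2*n)*(-1) = -2*n)
q = -336 (q = 2*((6*(-7))*4) = 2*(-42*4) = 2*(-168) = -336)
V(m(p(4)))/q = -2*6/(-336) = -12*(-1/336) = 1/28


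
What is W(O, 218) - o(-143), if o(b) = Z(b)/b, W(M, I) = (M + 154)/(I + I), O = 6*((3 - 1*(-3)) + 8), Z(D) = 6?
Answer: 18325/31174 ≈ 0.58783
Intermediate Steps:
O = 84 (O = 6*((3 + 3) + 8) = 6*(6 + 8) = 6*14 = 84)
W(M, I) = (154 + M)/(2*I) (W(M, I) = (154 + M)/((2*I)) = (154 + M)*(1/(2*I)) = (154 + M)/(2*I))
o(b) = 6/b
W(O, 218) - o(-143) = (1/2)*(154 + 84)/218 - 6/(-143) = (1/2)*(1/218)*238 - 6*(-1)/143 = 119/218 - 1*(-6/143) = 119/218 + 6/143 = 18325/31174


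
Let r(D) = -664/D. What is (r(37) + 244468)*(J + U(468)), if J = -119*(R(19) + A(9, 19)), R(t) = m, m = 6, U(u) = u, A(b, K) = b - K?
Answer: 8538151488/37 ≈ 2.3076e+8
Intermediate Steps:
R(t) = 6
J = 476 (J = -119*(6 + (9 - 1*19)) = -119*(6 + (9 - 19)) = -119*(6 - 10) = -119*(-4) = 476)
(r(37) + 244468)*(J + U(468)) = (-664/37 + 244468)*(476 + 468) = (-664*1/37 + 244468)*944 = (-664/37 + 244468)*944 = (9044652/37)*944 = 8538151488/37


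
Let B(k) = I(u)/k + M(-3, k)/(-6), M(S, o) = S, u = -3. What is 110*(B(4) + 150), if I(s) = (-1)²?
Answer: 33165/2 ≈ 16583.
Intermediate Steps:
I(s) = 1
B(k) = ½ + 1/k (B(k) = 1/k - 3/(-6) = 1/k - 3*(-⅙) = 1/k + ½ = ½ + 1/k)
110*(B(4) + 150) = 110*((½)*(2 + 4)/4 + 150) = 110*((½)*(¼)*6 + 150) = 110*(¾ + 150) = 110*(603/4) = 33165/2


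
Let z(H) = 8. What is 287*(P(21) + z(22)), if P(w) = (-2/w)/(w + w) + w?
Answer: 524308/63 ≈ 8322.3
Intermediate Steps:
P(w) = w - 1/w² (P(w) = (-2/w)/((2*w)) + w = (1/(2*w))*(-2/w) + w = -1/w² + w = w - 1/w²)
287*(P(21) + z(22)) = 287*((21 - 1/21²) + 8) = 287*((21 - 1*1/441) + 8) = 287*((21 - 1/441) + 8) = 287*(9260/441 + 8) = 287*(12788/441) = 524308/63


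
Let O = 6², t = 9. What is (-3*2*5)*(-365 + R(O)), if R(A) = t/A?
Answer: 21885/2 ≈ 10943.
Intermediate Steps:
O = 36
R(A) = 9/A
(-3*2*5)*(-365 + R(O)) = (-3*2*5)*(-365 + 9/36) = (-6*5)*(-365 + 9*(1/36)) = -30*(-365 + ¼) = -30*(-1459/4) = 21885/2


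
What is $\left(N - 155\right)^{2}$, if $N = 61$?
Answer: $8836$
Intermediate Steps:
$\left(N - 155\right)^{2} = \left(61 - 155\right)^{2} = \left(-94\right)^{2} = 8836$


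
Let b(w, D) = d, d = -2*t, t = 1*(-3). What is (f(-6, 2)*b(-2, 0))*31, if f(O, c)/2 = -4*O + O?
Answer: 6696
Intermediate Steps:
t = -3
f(O, c) = -6*O (f(O, c) = 2*(-4*O + O) = 2*(-3*O) = -6*O)
d = 6 (d = -2*(-3) = 6)
b(w, D) = 6
(f(-6, 2)*b(-2, 0))*31 = (-6*(-6)*6)*31 = (36*6)*31 = 216*31 = 6696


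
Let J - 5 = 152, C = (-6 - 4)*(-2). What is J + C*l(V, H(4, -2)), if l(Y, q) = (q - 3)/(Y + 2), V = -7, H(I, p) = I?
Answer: 153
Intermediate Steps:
C = 20 (C = -10*(-2) = 20)
J = 157 (J = 5 + 152 = 157)
l(Y, q) = (-3 + q)/(2 + Y)
J + C*l(V, H(4, -2)) = 157 + 20*((-3 + 4)/(2 - 7)) = 157 + 20*(1/(-5)) = 157 + 20*(-⅕*1) = 157 + 20*(-⅕) = 157 - 4 = 153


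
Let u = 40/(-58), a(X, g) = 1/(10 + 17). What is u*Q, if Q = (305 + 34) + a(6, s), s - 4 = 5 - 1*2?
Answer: -183080/783 ≈ -233.82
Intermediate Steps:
s = 7 (s = 4 + (5 - 1*2) = 4 + (5 - 2) = 4 + 3 = 7)
a(X, g) = 1/27
Q = 9154/27 (Q = (305 + 34) + 1/27 = 339 + 1/27 = 9154/27 ≈ 339.04)
u = -20/29 (u = 40*(-1/58) = -20/29 ≈ -0.68966)
u*Q = -20/29*9154/27 = -183080/783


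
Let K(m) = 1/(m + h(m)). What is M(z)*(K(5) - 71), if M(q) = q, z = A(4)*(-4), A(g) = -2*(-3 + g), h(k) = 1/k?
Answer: -7364/13 ≈ -566.46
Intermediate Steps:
A(g) = 6 - 2*g
z = 8 (z = (6 - 2*4)*(-4) = (6 - 8)*(-4) = -2*(-4) = 8)
K(m) = 1/(m + 1/m)
M(z)*(K(5) - 71) = 8*(5/(1 + 5**2) - 71) = 8*(5/(1 + 25) - 71) = 8*(5/26 - 71) = 8*(-1841/26) = -7364/13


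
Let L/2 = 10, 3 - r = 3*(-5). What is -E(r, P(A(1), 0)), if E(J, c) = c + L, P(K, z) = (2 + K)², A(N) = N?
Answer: -29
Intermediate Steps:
r = 18 (r = 3 - 3*(-5) = 3 - 1*(-15) = 3 + 15 = 18)
L = 20 (L = 2*10 = 20)
E(J, c) = 20 + c (E(J, c) = c + 20 = 20 + c)
-E(r, P(A(1), 0)) = -(20 + (2 + 1)²) = -(20 + 3²) = -(20 + 9) = -1*29 = -29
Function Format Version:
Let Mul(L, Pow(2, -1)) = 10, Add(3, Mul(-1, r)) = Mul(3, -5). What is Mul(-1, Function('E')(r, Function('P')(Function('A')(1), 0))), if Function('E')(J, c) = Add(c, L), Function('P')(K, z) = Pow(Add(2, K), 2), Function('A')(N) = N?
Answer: -29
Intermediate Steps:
r = 18 (r = Add(3, Mul(-1, Mul(3, -5))) = Add(3, Mul(-1, -15)) = Add(3, 15) = 18)
L = 20 (L = Mul(2, 10) = 20)
Function('E')(J, c) = Add(20, c) (Function('E')(J, c) = Add(c, 20) = Add(20, c))
Mul(-1, Function('E')(r, Function('P')(Function('A')(1), 0))) = Mul(-1, Add(20, Pow(Add(2, 1), 2))) = Mul(-1, Add(20, Pow(3, 2))) = Mul(-1, Add(20, 9)) = Mul(-1, 29) = -29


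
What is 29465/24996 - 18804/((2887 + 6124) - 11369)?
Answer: 9990801/1091492 ≈ 9.1534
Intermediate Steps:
29465/24996 - 18804/((2887 + 6124) - 11369) = 29465*(1/24996) - 18804/(9011 - 11369) = 29465/24996 - 18804/(-2358) = 29465/24996 - 18804*(-1/2358) = 29465/24996 + 3134/393 = 9990801/1091492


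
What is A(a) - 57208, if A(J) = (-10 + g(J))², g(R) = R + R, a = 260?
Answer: 202892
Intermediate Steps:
g(R) = 2*R
A(J) = (-10 + 2*J)²
A(a) - 57208 = 4*(-5 + 260)² - 57208 = 4*255² - 57208 = 4*65025 - 57208 = 260100 - 57208 = 202892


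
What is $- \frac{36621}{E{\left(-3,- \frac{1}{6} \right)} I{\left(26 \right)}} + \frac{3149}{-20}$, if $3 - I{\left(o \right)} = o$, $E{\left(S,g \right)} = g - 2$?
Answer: $- \frac{410467}{460} \approx -892.32$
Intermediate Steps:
$E{\left(S,g \right)} = -2 + g$
$I{\left(o \right)} = 3 - o$
$- \frac{36621}{E{\left(-3,- \frac{1}{6} \right)} I{\left(26 \right)}} + \frac{3149}{-20} = - \frac{36621}{\left(-2 - \frac{1}{6}\right) \left(3 - 26\right)} + \frac{3149}{-20} = - \frac{36621}{\left(-2 - \frac{1}{6}\right) \left(3 - 26\right)} + 3149 \left(- \frac{1}{20}\right) = - \frac{36621}{\left(-2 - \frac{1}{6}\right) \left(-23\right)} - \frac{3149}{20} = - \frac{36621}{\left(- \frac{13}{6}\right) \left(-23\right)} - \frac{3149}{20} = - \frac{36621}{\frac{299}{6}} - \frac{3149}{20} = \left(-36621\right) \frac{6}{299} - \frac{3149}{20} = - \frac{16902}{23} - \frac{3149}{20} = - \frac{410467}{460}$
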